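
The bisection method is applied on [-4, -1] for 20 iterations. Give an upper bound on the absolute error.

Bisection error bound: |error| ≤ (b-a)/2^n
|error| ≤ (-1 - (-4))/2^20 = 3/2^20
|error| ≤ 0.0000028610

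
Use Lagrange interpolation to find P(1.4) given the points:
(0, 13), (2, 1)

Lagrange interpolation formula:
P(x) = Σ yᵢ × Lᵢ(x)
where Lᵢ(x) = Π_{j≠i} (x - xⱼ)/(xᵢ - xⱼ)

L_0(1.4) = (1.4 - 2)/(0 - 2) = 0.300000
L_1(1.4) = (1.4 - 0)/(2 - 0) = 0.700000

P(1.4) = 13×L_0(1.4) + 1×L_1(1.4)
P(1.4) = 4.600000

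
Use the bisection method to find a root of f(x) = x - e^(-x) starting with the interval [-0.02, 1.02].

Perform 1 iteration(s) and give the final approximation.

f(x) = x - e^(-x)
Initial interval: [-0.02, 1.02]

Iteration 1:
  c_1 = (-0.020000 + 1.020000)/2 = 0.500000
  f(c_1) = f(0.500000) = -0.106531
  f(a) × f(c) ≥ 0, new interval: [0.500000, 1.020000]

After 1 iteration(s), the approximation is c_1 = 0.500000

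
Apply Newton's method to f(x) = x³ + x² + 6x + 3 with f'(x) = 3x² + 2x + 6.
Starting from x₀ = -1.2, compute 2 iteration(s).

f(x) = x³ + x² + 6x + 3
f'(x) = 3x² + 2x + 6
x₀ = -1.2

Newton-Raphson formula: x_{n+1} = x_n - f(x_n)/f'(x_n)

Iteration 1:
  f(-1.200000) = -4.488000
  f'(-1.200000) = 7.920000
  x_1 = -1.200000 - (-4.488000)/7.920000 = -0.633333
Iteration 2:
  f(-0.633333) = -0.652926
  f'(-0.633333) = 5.936667
  x_2 = -0.633333 - (-0.652926)/5.936667 = -0.523351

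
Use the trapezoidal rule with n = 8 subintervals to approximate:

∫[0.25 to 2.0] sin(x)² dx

f(x) = sin(x)²
a = 0.25, b = 2.0, n = 8
h = (b - a)/n = 0.218750

Trapezoidal rule: (h/2)[f(x₀) + 2f(x₁) + 2f(x₂) + ... + f(xₙ)]

x_0 = 0.2500, f(x_0) = 0.061209, coefficient = 1
x_1 = 0.4688, f(x_1) = 0.204097, coefficient = 2
x_2 = 0.6875, f(x_2) = 0.402726, coefficient = 2
x_3 = 0.9062, f(x_3) = 0.619679, coefficient = 2
x_4 = 1.1250, f(x_4) = 0.814087, coefficient = 2
x_5 = 1.3438, f(x_5) = 0.949330, coefficient = 2
x_6 = 1.5625, f(x_6) = 0.999931, coefficient = 2
x_7 = 1.7812, f(x_7) = 0.956359, coefficient = 2
x_8 = 2.0000, f(x_8) = 0.826822, coefficient = 1

I ≈ (0.218750/2) × 10.780449 = 1.179112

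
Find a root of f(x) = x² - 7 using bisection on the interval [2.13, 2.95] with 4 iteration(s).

f(x) = x² - 7
Initial interval: [2.13, 2.95]

Iteration 1:
  c_1 = (2.130000 + 2.950000)/2 = 2.540000
  f(c_1) = f(2.540000) = -0.548400
  f(a) × f(c) ≥ 0, new interval: [2.540000, 2.950000]
Iteration 2:
  c_2 = (2.540000 + 2.950000)/2 = 2.745000
  f(c_2) = f(2.745000) = 0.535025
  f(a) × f(c) < 0, new interval: [2.540000, 2.745000]
Iteration 3:
  c_3 = (2.540000 + 2.745000)/2 = 2.642500
  f(c_3) = f(2.642500) = -0.017194
  f(a) × f(c) ≥ 0, new interval: [2.642500, 2.745000]
Iteration 4:
  c_4 = (2.642500 + 2.745000)/2 = 2.693750
  f(c_4) = f(2.693750) = 0.256289
  f(a) × f(c) < 0, new interval: [2.642500, 2.693750]

After 4 iteration(s), the approximation is c_4 = 2.693750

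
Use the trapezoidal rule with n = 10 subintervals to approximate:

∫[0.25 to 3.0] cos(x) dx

f(x) = cos(x)
a = 0.25, b = 3.0, n = 10
h = (b - a)/n = 0.275000

Trapezoidal rule: (h/2)[f(x₀) + 2f(x₁) + 2f(x₂) + ... + f(xₙ)]

x_0 = 0.2500, f(x_0) = 0.968912, coefficient = 1
x_1 = 0.5250, f(x_1) = 0.865324, coefficient = 2
x_2 = 0.8000, f(x_2) = 0.696707, coefficient = 2
x_3 = 1.0750, f(x_3) = 0.475732, coefficient = 2
x_4 = 1.3500, f(x_4) = 0.219007, coefficient = 2
x_5 = 1.6250, f(x_5) = -0.054177, coefficient = 2
x_6 = 1.9000, f(x_6) = -0.323290, coefficient = 2
x_7 = 2.1750, f(x_7) = -0.568107, coefficient = 2
x_8 = 2.4500, f(x_8) = -0.770231, coefficient = 2
x_9 = 2.7250, f(x_9) = -0.914473, coefficient = 2
x_10 = 3.0000, f(x_10) = -0.989992, coefficient = 1

I ≈ (0.275000/2) × -0.768097 = -0.105613
Exact value: -0.106284
Error: 0.000671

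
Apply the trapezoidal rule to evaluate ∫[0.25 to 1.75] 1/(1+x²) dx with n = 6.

f(x) = 1/(1+x²)
a = 0.25, b = 1.75, n = 6
h = (b - a)/n = 0.250000

Trapezoidal rule: (h/2)[f(x₀) + 2f(x₁) + 2f(x₂) + ... + f(xₙ)]

x_0 = 0.2500, f(x_0) = 0.941176, coefficient = 1
x_1 = 0.5000, f(x_1) = 0.800000, coefficient = 2
x_2 = 0.7500, f(x_2) = 0.640000, coefficient = 2
x_3 = 1.0000, f(x_3) = 0.500000, coefficient = 2
x_4 = 1.2500, f(x_4) = 0.390244, coefficient = 2
x_5 = 1.5000, f(x_5) = 0.307692, coefficient = 2
x_6 = 1.7500, f(x_6) = 0.246154, coefficient = 1

I ≈ (0.250000/2) × 6.463203 = 0.807900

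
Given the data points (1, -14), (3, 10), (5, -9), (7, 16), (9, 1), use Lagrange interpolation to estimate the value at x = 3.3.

Lagrange interpolation formula:
P(x) = Σ yᵢ × Lᵢ(x)
where Lᵢ(x) = Π_{j≠i} (x - xⱼ)/(xᵢ - xⱼ)

L_0(3.3) = (3.3 - 3)/(1 - 3) × (3.3 - 5)/(1 - 5) × (3.3 - 7)/(1 - 7) × (3.3 - 9)/(1 - 9) = -0.028010
L_1(3.3) = (3.3 - 1)/(3 - 1) × (3.3 - 5)/(3 - 5) × (3.3 - 7)/(3 - 7) × (3.3 - 9)/(3 - 9) = 0.858978
L_2(3.3) = (3.3 - 1)/(5 - 1) × (3.3 - 3)/(5 - 3) × (3.3 - 7)/(5 - 7) × (3.3 - 9)/(5 - 9) = 0.227377
L_3(3.3) = (3.3 - 1)/(7 - 1) × (3.3 - 3)/(7 - 3) × (3.3 - 5)/(7 - 5) × (3.3 - 9)/(7 - 9) = -0.069647
L_4(3.3) = (3.3 - 1)/(9 - 1) × (3.3 - 3)/(9 - 3) × (3.3 - 5)/(9 - 5) × (3.3 - 7)/(9 - 7) = 0.011302

P(3.3) = (-14)×L_0(3.3) + 10×L_1(3.3) + (-9)×L_2(3.3) + 16×L_3(3.3) + 1×L_4(3.3)
P(3.3) = 5.832487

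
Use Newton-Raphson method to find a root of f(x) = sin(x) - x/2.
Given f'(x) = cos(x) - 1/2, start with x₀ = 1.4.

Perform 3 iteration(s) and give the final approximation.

f(x) = sin(x) - x/2
f'(x) = cos(x) - 1/2
x₀ = 1.4

Newton-Raphson formula: x_{n+1} = x_n - f(x_n)/f'(x_n)

Iteration 1:
  f(1.400000) = 0.285450
  f'(1.400000) = -0.330033
  x_1 = 1.400000 - 0.285450/(-0.330033) = 2.264913
Iteration 2:
  f(2.264913) = -0.363838
  f'(2.264913) = -1.139707
  x_2 = 2.264913 - (-0.363838)/(-1.139707) = 1.945675
Iteration 3:
  f(1.945675) = -0.042286
  f'(1.945675) = -0.866160
  x_3 = 1.945675 - (-0.042286)/(-0.866160) = 1.896856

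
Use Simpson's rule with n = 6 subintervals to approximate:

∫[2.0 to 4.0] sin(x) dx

f(x) = sin(x)
a = 2.0, b = 4.0, n = 6
h = (b - a)/n = 0.333333

Simpson's rule: (h/3)[f(x₀) + 4f(x₁) + 2f(x₂) + ... + f(xₙ)]

x_0 = 2.0000, f(x_0) = 0.909297, coefficient = 1
x_1 = 2.3333, f(x_1) = 0.723086, coefficient = 4
x_2 = 2.6667, f(x_2) = 0.457273, coefficient = 2
x_3 = 3.0000, f(x_3) = 0.141120, coefficient = 4
x_4 = 3.3333, f(x_4) = -0.190568, coefficient = 2
x_5 = 3.6667, f(x_5) = -0.501277, coefficient = 4
x_6 = 4.0000, f(x_6) = -0.756802, coefficient = 1

I ≈ (0.333333/3) × 2.137620 = 0.237513
Exact value: 0.237497
Error: 0.000017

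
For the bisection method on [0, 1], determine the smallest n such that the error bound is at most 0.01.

We need (b-a)/2^n ≤ 0.01
(1 - 0)/2^n ≤ 0.01
1/2^n ≤ 0.01
2^n ≥ 100
n ≥ log₂(100) = 6.64
n ≥ 7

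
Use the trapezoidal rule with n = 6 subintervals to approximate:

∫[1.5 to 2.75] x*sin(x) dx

f(x) = x*sin(x)
a = 1.5, b = 2.75, n = 6
h = (b - a)/n = 0.208333

Trapezoidal rule: (h/2)[f(x₀) + 2f(x₁) + 2f(x₂) + ... + f(xₙ)]

x_0 = 1.5000, f(x_0) = 1.496242, coefficient = 1
x_1 = 1.7083, f(x_1) = 1.692201, coefficient = 2
x_2 = 1.9167, f(x_2) = 1.803163, coefficient = 2
x_3 = 2.1250, f(x_3) = 1.806930, coefficient = 2
x_4 = 2.3333, f(x_4) = 1.687200, coefficient = 2
x_5 = 2.5417, f(x_5) = 1.434978, coefficient = 2
x_6 = 2.7500, f(x_6) = 1.049568, coefficient = 1

I ≈ (0.208333/2) × 19.394754 = 2.020287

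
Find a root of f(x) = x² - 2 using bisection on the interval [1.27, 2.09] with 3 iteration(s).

f(x) = x² - 2
Initial interval: [1.27, 2.09]

Iteration 1:
  c_1 = (1.270000 + 2.090000)/2 = 1.680000
  f(c_1) = f(1.680000) = 0.822400
  f(a) × f(c) < 0, new interval: [1.270000, 1.680000]
Iteration 2:
  c_2 = (1.270000 + 1.680000)/2 = 1.475000
  f(c_2) = f(1.475000) = 0.175625
  f(a) × f(c) < 0, new interval: [1.270000, 1.475000]
Iteration 3:
  c_3 = (1.270000 + 1.475000)/2 = 1.372500
  f(c_3) = f(1.372500) = -0.116244
  f(a) × f(c) ≥ 0, new interval: [1.372500, 1.475000]

After 3 iteration(s), the approximation is c_3 = 1.372500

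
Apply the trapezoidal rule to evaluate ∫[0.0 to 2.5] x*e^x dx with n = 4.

f(x) = x*e^x
a = 0.0, b = 2.5, n = 4
h = (b - a)/n = 0.625000

Trapezoidal rule: (h/2)[f(x₀) + 2f(x₁) + 2f(x₂) + ... + f(xₙ)]

x_0 = 0.0000, f(x_0) = 0.000000, coefficient = 1
x_1 = 0.6250, f(x_1) = 1.167654, coefficient = 2
x_2 = 1.2500, f(x_2) = 4.362929, coefficient = 2
x_3 = 1.8750, f(x_3) = 12.226536, coefficient = 2
x_4 = 2.5000, f(x_4) = 30.456235, coefficient = 1

I ≈ (0.625000/2) × 65.970471 = 20.615772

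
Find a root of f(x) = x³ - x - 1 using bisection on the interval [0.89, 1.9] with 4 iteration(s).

f(x) = x³ - x - 1
Initial interval: [0.89, 1.9]

Iteration 1:
  c_1 = (0.890000 + 1.900000)/2 = 1.395000
  f(c_1) = f(1.395000) = 0.319705
  f(a) × f(c) < 0, new interval: [0.890000, 1.395000]
Iteration 2:
  c_2 = (0.890000 + 1.395000)/2 = 1.142500
  f(c_2) = f(1.142500) = -0.651188
  f(a) × f(c) ≥ 0, new interval: [1.142500, 1.395000]
Iteration 3:
  c_3 = (1.142500 + 1.395000)/2 = 1.268750
  f(c_3) = f(1.268750) = -0.226409
  f(a) × f(c) ≥ 0, new interval: [1.268750, 1.395000]
Iteration 4:
  c_4 = (1.268750 + 1.395000)/2 = 1.331875
  f(c_4) = f(1.331875) = 0.030726
  f(a) × f(c) < 0, new interval: [1.268750, 1.331875]

After 4 iteration(s), the approximation is c_4 = 1.331875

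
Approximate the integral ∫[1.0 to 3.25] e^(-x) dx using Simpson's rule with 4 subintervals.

f(x) = e^(-x)
a = 1.0, b = 3.25, n = 4
h = (b - a)/n = 0.562500

Simpson's rule: (h/3)[f(x₀) + 4f(x₁) + 2f(x₂) + ... + f(xₙ)]

x_0 = 1.0000, f(x_0) = 0.367879, coefficient = 1
x_1 = 1.5625, f(x_1) = 0.209611, coefficient = 4
x_2 = 2.1250, f(x_2) = 0.119433, coefficient = 2
x_3 = 2.6875, f(x_3) = 0.068051, coefficient = 4
x_4 = 3.2500, f(x_4) = 0.038774, coefficient = 1

I ≈ (0.562500/3) × 1.756169 = 0.329282
Exact value: 0.329105
Error: 0.000176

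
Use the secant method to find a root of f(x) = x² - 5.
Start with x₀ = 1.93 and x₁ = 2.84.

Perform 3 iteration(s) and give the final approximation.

f(x) = x² - 5
x₀ = 1.93, x₁ = 2.84

Secant formula: x_{n+1} = x_n - f(x_n)(x_n - x_{n-1})/(f(x_n) - f(x_{n-1}))

Iteration 1:
  f(1.930000) = -1.275100
  f(2.840000) = 3.065600
  x_2 = 2.840000 - 3.065600×(2.840000 - 1.930000)/(3.065600 - (-1.275100))
       = 2.197317
Iteration 2:
  f(2.840000) = 3.065600
  f(2.197317) = -0.171800
  x_3 = 2.197317 - (-0.171800)×(2.197317 - 2.840000)/(-0.171800 - 3.065600)
       = 2.231422
Iteration 3:
  f(2.197317) = -0.171800
  f(2.231422) = -0.020756
  x_4 = 2.231422 - (-0.020756)×(2.231422 - 2.197317)/(-0.020756 - (-0.171800))
       = 2.236109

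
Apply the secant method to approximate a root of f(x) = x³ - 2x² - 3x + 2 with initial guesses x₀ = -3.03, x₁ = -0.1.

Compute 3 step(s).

f(x) = x³ - 2x² - 3x + 2
x₀ = -3.03, x₁ = -0.1

Secant formula: x_{n+1} = x_n - f(x_n)(x_n - x_{n-1})/(f(x_n) - f(x_{n-1}))

Iteration 1:
  f(-3.030000) = -35.089927
  f(-0.100000) = 2.279000
  x_2 = -0.100000 - 2.279000×(-0.100000 - (-3.030000))/(2.279000 - (-35.089927))
       = -0.278690
Iteration 2:
  f(-0.100000) = 2.279000
  f(-0.278690) = 2.659089
  x_3 = -0.278690 - 2.659089×(-0.278690 - (-0.100000))/(2.659089 - 2.279000)
       = 0.971421
Iteration 3:
  f(-0.278690) = 2.659089
  f(0.971421) = -1.884891
  x_4 = 0.971421 - (-1.884891)×(0.971421 - (-0.278690))/(-1.884891 - 2.659089)
       = 0.452862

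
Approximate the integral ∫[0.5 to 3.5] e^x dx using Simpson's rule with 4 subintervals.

f(x) = e^x
a = 0.5, b = 3.5, n = 4
h = (b - a)/n = 0.750000

Simpson's rule: (h/3)[f(x₀) + 4f(x₁) + 2f(x₂) + ... + f(xₙ)]

x_0 = 0.5000, f(x_0) = 1.648721, coefficient = 1
x_1 = 1.2500, f(x_1) = 3.490343, coefficient = 4
x_2 = 2.0000, f(x_2) = 7.389056, coefficient = 2
x_3 = 2.7500, f(x_3) = 15.642632, coefficient = 4
x_4 = 3.5000, f(x_4) = 33.115452, coefficient = 1

I ≈ (0.750000/3) × 126.074185 = 31.518546
Exact value: 31.466731
Error: 0.051816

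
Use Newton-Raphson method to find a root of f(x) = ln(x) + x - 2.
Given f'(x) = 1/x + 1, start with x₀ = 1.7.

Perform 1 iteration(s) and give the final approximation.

f(x) = ln(x) + x - 2
f'(x) = 1/x + 1
x₀ = 1.7

Newton-Raphson formula: x_{n+1} = x_n - f(x_n)/f'(x_n)

Iteration 1:
  f(1.700000) = 0.230628
  f'(1.700000) = 1.588235
  x_1 = 1.700000 - 0.230628/1.588235 = 1.554790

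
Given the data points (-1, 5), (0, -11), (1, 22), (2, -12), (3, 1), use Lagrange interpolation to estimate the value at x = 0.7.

Lagrange interpolation formula:
P(x) = Σ yᵢ × Lᵢ(x)
where Lᵢ(x) = Π_{j≠i} (x - xⱼ)/(xᵢ - xⱼ)

L_0(0.7) = (0.7 - 0)/(-1 - 0) × (0.7 - 1)/(-1 - 1) × (0.7 - 2)/(-1 - 2) × (0.7 - 3)/(-1 - 3) = -0.026163
L_1(0.7) = (0.7 - (-1))/(0 - (-1)) × (0.7 - 1)/(0 - 1) × (0.7 - 2)/(0 - 2) × (0.7 - 3)/(0 - 3) = 0.254150
L_2(0.7) = (0.7 - (-1))/(1 - (-1)) × (0.7 - 0)/(1 - 0) × (0.7 - 2)/(1 - 2) × (0.7 - 3)/(1 - 3) = 0.889525
L_3(0.7) = (0.7 - (-1))/(2 - (-1)) × (0.7 - 0)/(2 - 0) × (0.7 - 1)/(2 - 1) × (0.7 - 3)/(2 - 3) = -0.136850
L_4(0.7) = (0.7 - (-1))/(3 - (-1)) × (0.7 - 0)/(3 - 0) × (0.7 - 1)/(3 - 1) × (0.7 - 2)/(3 - 2) = 0.019338

P(0.7) = 5×L_0(0.7) + (-11)×L_1(0.7) + 22×L_2(0.7) + (-12)×L_3(0.7) + 1×L_4(0.7)
P(0.7) = 18.304625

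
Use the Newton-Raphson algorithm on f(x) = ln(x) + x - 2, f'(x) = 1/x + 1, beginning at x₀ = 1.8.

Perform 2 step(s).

f(x) = ln(x) + x - 2
f'(x) = 1/x + 1
x₀ = 1.8

Newton-Raphson formula: x_{n+1} = x_n - f(x_n)/f'(x_n)

Iteration 1:
  f(1.800000) = 0.387787
  f'(1.800000) = 1.555556
  x_1 = 1.800000 - 0.387787/1.555556 = 1.550709
Iteration 2:
  f(1.550709) = -0.010579
  f'(1.550709) = 1.644866
  x_2 = 1.550709 - (-0.010579)/1.644866 = 1.557140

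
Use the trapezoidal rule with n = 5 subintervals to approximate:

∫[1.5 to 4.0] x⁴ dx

f(x) = x⁴
a = 1.5, b = 4.0, n = 5
h = (b - a)/n = 0.500000

Trapezoidal rule: (h/2)[f(x₀) + 2f(x₁) + 2f(x₂) + ... + f(xₙ)]

x_0 = 1.5000, f(x_0) = 5.062500, coefficient = 1
x_1 = 2.0000, f(x_1) = 16.000000, coefficient = 2
x_2 = 2.5000, f(x_2) = 39.062500, coefficient = 2
x_3 = 3.0000, f(x_3) = 81.000000, coefficient = 2
x_4 = 3.5000, f(x_4) = 150.062500, coefficient = 2
x_5 = 4.0000, f(x_5) = 256.000000, coefficient = 1

I ≈ (0.500000/2) × 833.312500 = 208.328125
Exact value: 203.281250
Error: 5.046875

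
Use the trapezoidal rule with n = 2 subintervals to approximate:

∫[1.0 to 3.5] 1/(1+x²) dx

f(x) = 1/(1+x²)
a = 1.0, b = 3.5, n = 2
h = (b - a)/n = 1.250000

Trapezoidal rule: (h/2)[f(x₀) + 2f(x₁) + 2f(x₂) + ... + f(xₙ)]

x_0 = 1.0000, f(x_0) = 0.500000, coefficient = 1
x_1 = 2.2500, f(x_1) = 0.164948, coefficient = 2
x_2 = 3.5000, f(x_2) = 0.075472, coefficient = 1

I ≈ (1.250000/2) × 0.905369 = 0.565855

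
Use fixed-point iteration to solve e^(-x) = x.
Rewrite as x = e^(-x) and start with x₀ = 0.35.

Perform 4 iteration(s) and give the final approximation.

Equation: e^(-x) = x
Fixed-point form: x = e^(-x)
x₀ = 0.35

x_1 = g(0.350000) = 0.704688
x_2 = g(0.704688) = 0.494263
x_3 = g(0.494263) = 0.610020
x_4 = g(0.610020) = 0.543340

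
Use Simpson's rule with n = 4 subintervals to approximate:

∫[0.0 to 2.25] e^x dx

f(x) = e^x
a = 0.0, b = 2.25, n = 4
h = (b - a)/n = 0.562500

Simpson's rule: (h/3)[f(x₀) + 4f(x₁) + 2f(x₂) + ... + f(xₙ)]

x_0 = 0.0000, f(x_0) = 1.000000, coefficient = 1
x_1 = 0.5625, f(x_1) = 1.755055, coefficient = 4
x_2 = 1.1250, f(x_2) = 3.080217, coefficient = 2
x_3 = 1.6875, f(x_3) = 5.405949, coefficient = 4
x_4 = 2.2500, f(x_4) = 9.487736, coefficient = 1

I ≈ (0.562500/3) × 45.292184 = 8.492284
Exact value: 8.487736
Error: 0.004549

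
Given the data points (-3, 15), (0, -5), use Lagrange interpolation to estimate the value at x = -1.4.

Lagrange interpolation formula:
P(x) = Σ yᵢ × Lᵢ(x)
where Lᵢ(x) = Π_{j≠i} (x - xⱼ)/(xᵢ - xⱼ)

L_0(-1.4) = (-1.4 - 0)/(-3 - 0) = 0.466667
L_1(-1.4) = (-1.4 - (-3))/(0 - (-3)) = 0.533333

P(-1.4) = 15×L_0(-1.4) + (-5)×L_1(-1.4)
P(-1.4) = 4.333333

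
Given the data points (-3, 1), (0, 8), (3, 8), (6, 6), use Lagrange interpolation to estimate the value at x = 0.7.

Lagrange interpolation formula:
P(x) = Σ yᵢ × Lᵢ(x)
where Lᵢ(x) = Π_{j≠i} (x - xⱼ)/(xᵢ - xⱼ)

L_0(0.7) = (0.7 - 0)/(-3 - 0) × (0.7 - 3)/(-3 - 3) × (0.7 - 6)/(-3 - 6) = -0.052673
L_1(0.7) = (0.7 - (-3))/(0 - (-3)) × (0.7 - 3)/(0 - 3) × (0.7 - 6)/(0 - 6) = 0.835241
L_2(0.7) = (0.7 - (-3))/(3 - (-3)) × (0.7 - 0)/(3 - 0) × (0.7 - 6)/(3 - 6) = 0.254204
L_3(0.7) = (0.7 - (-3))/(6 - (-3)) × (0.7 - 0)/(6 - 0) × (0.7 - 3)/(6 - 3) = -0.036772

P(0.7) = 1×L_0(0.7) + 8×L_1(0.7) + 8×L_2(0.7) + 6×L_3(0.7)
P(0.7) = 8.442253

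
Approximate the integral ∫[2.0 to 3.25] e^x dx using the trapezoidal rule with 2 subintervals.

f(x) = e^x
a = 2.0, b = 3.25, n = 2
h = (b - a)/n = 0.625000

Trapezoidal rule: (h/2)[f(x₀) + 2f(x₁) + 2f(x₂) + ... + f(xₙ)]

x_0 = 2.0000, f(x_0) = 7.389056, coefficient = 1
x_1 = 2.6250, f(x_1) = 13.804574, coefficient = 2
x_2 = 3.2500, f(x_2) = 25.790340, coefficient = 1

I ≈ (0.625000/2) × 60.788544 = 18.996420
Exact value: 18.401284
Error: 0.595136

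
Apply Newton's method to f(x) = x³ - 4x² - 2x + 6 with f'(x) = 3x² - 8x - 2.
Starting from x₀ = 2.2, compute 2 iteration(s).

f(x) = x³ - 4x² - 2x + 6
f'(x) = 3x² - 8x - 2
x₀ = 2.2

Newton-Raphson formula: x_{n+1} = x_n - f(x_n)/f'(x_n)

Iteration 1:
  f(2.200000) = -7.112000
  f'(2.200000) = -5.080000
  x_1 = 2.200000 - (-7.112000)/(-5.080000) = 0.800000
Iteration 2:
  f(0.800000) = 2.352000
  f'(0.800000) = -6.480000
  x_2 = 0.800000 - 2.352000/(-6.480000) = 1.162963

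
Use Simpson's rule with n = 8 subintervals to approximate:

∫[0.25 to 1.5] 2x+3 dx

f(x) = 2x+3
a = 0.25, b = 1.5, n = 8
h = (b - a)/n = 0.156250

Simpson's rule: (h/3)[f(x₀) + 4f(x₁) + 2f(x₂) + ... + f(xₙ)]

x_0 = 0.2500, f(x_0) = 3.500000, coefficient = 1
x_1 = 0.4062, f(x_1) = 3.812500, coefficient = 4
x_2 = 0.5625, f(x_2) = 4.125000, coefficient = 2
x_3 = 0.7188, f(x_3) = 4.437500, coefficient = 4
x_4 = 0.8750, f(x_4) = 4.750000, coefficient = 2
x_5 = 1.0312, f(x_5) = 5.062500, coefficient = 4
x_6 = 1.1875, f(x_6) = 5.375000, coefficient = 2
x_7 = 1.3438, f(x_7) = 5.687500, coefficient = 4
x_8 = 1.5000, f(x_8) = 6.000000, coefficient = 1

I ≈ (0.156250/3) × 114.000000 = 5.937500
Exact value: 5.937500
Error: 0.000000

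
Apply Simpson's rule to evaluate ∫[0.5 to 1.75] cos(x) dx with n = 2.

f(x) = cos(x)
a = 0.5, b = 1.75, n = 2
h = (b - a)/n = 0.625000

Simpson's rule: (h/3)[f(x₀) + 4f(x₁) + 2f(x₂) + ... + f(xₙ)]

x_0 = 0.5000, f(x_0) = 0.877583, coefficient = 1
x_1 = 1.1250, f(x_1) = 0.431177, coefficient = 4
x_2 = 1.7500, f(x_2) = -0.178246, coefficient = 1

I ≈ (0.625000/3) × 2.424043 = 0.505009
Exact value: 0.504560
Error: 0.000448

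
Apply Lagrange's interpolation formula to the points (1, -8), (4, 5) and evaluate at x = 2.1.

Lagrange interpolation formula:
P(x) = Σ yᵢ × Lᵢ(x)
where Lᵢ(x) = Π_{j≠i} (x - xⱼ)/(xᵢ - xⱼ)

L_0(2.1) = (2.1 - 4)/(1 - 4) = 0.633333
L_1(2.1) = (2.1 - 1)/(4 - 1) = 0.366667

P(2.1) = (-8)×L_0(2.1) + 5×L_1(2.1)
P(2.1) = -3.233333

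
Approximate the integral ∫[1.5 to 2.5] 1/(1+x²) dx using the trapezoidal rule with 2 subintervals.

f(x) = 1/(1+x²)
a = 1.5, b = 2.5, n = 2
h = (b - a)/n = 0.500000

Trapezoidal rule: (h/2)[f(x₀) + 2f(x₁) + 2f(x₂) + ... + f(xₙ)]

x_0 = 1.5000, f(x_0) = 0.307692, coefficient = 1
x_1 = 2.0000, f(x_1) = 0.200000, coefficient = 2
x_2 = 2.5000, f(x_2) = 0.137931, coefficient = 1

I ≈ (0.500000/2) × 0.845623 = 0.211406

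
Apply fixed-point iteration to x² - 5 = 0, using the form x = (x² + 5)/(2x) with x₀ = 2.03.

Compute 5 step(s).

Equation: x² - 5 = 0
Fixed-point form: x = (x² + 5)/(2x)
x₀ = 2.03

x_1 = g(2.030000) = 2.246527
x_2 = g(2.246527) = 2.236092
x_3 = g(2.236092) = 2.236068
x_4 = g(2.236068) = 2.236068
x_5 = g(2.236068) = 2.236068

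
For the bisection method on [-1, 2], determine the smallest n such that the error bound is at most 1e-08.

We need (b-a)/2^n ≤ 1e-08
(2 - (-1))/2^n ≤ 1e-08
3/2^n ≤ 1e-08
2^n ≥ 300000000
n ≥ log₂(300000000) = 28.16
n ≥ 29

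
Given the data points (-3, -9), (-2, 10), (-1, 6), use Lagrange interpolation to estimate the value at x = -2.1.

Lagrange interpolation formula:
P(x) = Σ yᵢ × Lᵢ(x)
where Lᵢ(x) = Π_{j≠i} (x - xⱼ)/(xᵢ - xⱼ)

L_0(-2.1) = (-2.1 - (-2))/(-3 - (-2)) × (-2.1 - (-1))/(-3 - (-1)) = 0.055000
L_1(-2.1) = (-2.1 - (-3))/(-2 - (-3)) × (-2.1 - (-1))/(-2 - (-1)) = 0.990000
L_2(-2.1) = (-2.1 - (-3))/(-1 - (-3)) × (-2.1 - (-2))/(-1 - (-2)) = -0.045000

P(-2.1) = (-9)×L_0(-2.1) + 10×L_1(-2.1) + 6×L_2(-2.1)
P(-2.1) = 9.135000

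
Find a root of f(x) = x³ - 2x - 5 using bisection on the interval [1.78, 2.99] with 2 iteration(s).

f(x) = x³ - 2x - 5
Initial interval: [1.78, 2.99]

Iteration 1:
  c_1 = (1.780000 + 2.990000)/2 = 2.385000
  f(c_1) = f(2.385000) = 3.796417
  f(a) × f(c) < 0, new interval: [1.780000, 2.385000]
Iteration 2:
  c_2 = (1.780000 + 2.385000)/2 = 2.082500
  f(c_2) = f(2.082500) = -0.133601
  f(a) × f(c) ≥ 0, new interval: [2.082500, 2.385000]

After 2 iteration(s), the approximation is c_2 = 2.082500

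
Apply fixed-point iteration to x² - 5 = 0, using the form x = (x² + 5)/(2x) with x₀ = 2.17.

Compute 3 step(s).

Equation: x² - 5 = 0
Fixed-point form: x = (x² + 5)/(2x)
x₀ = 2.17

x_1 = g(2.170000) = 2.237074
x_2 = g(2.237074) = 2.236068
x_3 = g(2.236068) = 2.236068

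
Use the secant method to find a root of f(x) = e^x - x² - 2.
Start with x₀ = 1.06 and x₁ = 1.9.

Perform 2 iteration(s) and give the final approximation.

f(x) = e^x - x² - 2
x₀ = 1.06, x₁ = 1.9

Secant formula: x_{n+1} = x_n - f(x_n)(x_n - x_{n-1})/(f(x_n) - f(x_{n-1}))

Iteration 1:
  f(1.060000) = -0.237229
  f(1.900000) = 1.075894
  x_2 = 1.900000 - 1.075894×(1.900000 - 1.060000)/(1.075894 - (-0.237229))
       = 1.211754
Iteration 2:
  f(1.900000) = 1.075894
  f(1.211754) = -0.108975
  x_3 = 1.211754 - (-0.108975)×(1.211754 - 1.900000)/(-0.108975 - 1.075894)
       = 1.275054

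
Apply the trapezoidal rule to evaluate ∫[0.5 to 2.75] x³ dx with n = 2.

f(x) = x³
a = 0.5, b = 2.75, n = 2
h = (b - a)/n = 1.125000

Trapezoidal rule: (h/2)[f(x₀) + 2f(x₁) + 2f(x₂) + ... + f(xₙ)]

x_0 = 0.5000, f(x_0) = 0.125000, coefficient = 1
x_1 = 1.6250, f(x_1) = 4.291016, coefficient = 2
x_2 = 2.7500, f(x_2) = 20.796875, coefficient = 1

I ≈ (1.125000/2) × 29.503906 = 16.595947
Exact value: 14.282227
Error: 2.313721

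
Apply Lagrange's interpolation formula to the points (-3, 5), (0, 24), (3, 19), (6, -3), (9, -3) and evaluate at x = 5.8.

Lagrange interpolation formula:
P(x) = Σ yᵢ × Lᵢ(x)
where Lᵢ(x) = Π_{j≠i} (x - xⱼ)/(xᵢ - xⱼ)

L_0(5.8) = (5.8 - 0)/(-3 - 0) × (5.8 - 3)/(-3 - 3) × (5.8 - 6)/(-3 - 6) × (5.8 - 9)/(-3 - 9) = 0.005347
L_1(5.8) = (5.8 - (-3))/(0 - (-3)) × (5.8 - 3)/(0 - 3) × (5.8 - 6)/(0 - 6) × (5.8 - 9)/(0 - 9) = -0.032448
L_2(5.8) = (5.8 - (-3))/(3 - (-3)) × (5.8 - 0)/(3 - 0) × (5.8 - 6)/(3 - 6) × (5.8 - 9)/(3 - 9) = 0.100820
L_3(5.8) = (5.8 - (-3))/(6 - (-3)) × (5.8 - 0)/(6 - 0) × (5.8 - 3)/(6 - 3) × (5.8 - 9)/(6 - 9) = 0.940984
L_4(5.8) = (5.8 - (-3))/(9 - (-3)) × (5.8 - 0)/(9 - 0) × (5.8 - 3)/(9 - 3) × (5.8 - 6)/(9 - 6) = -0.014703

P(5.8) = 5×L_0(5.8) + 24×L_1(5.8) + 19×L_2(5.8) + (-3)×L_3(5.8) + (-3)×L_4(5.8)
P(5.8) = -1.615282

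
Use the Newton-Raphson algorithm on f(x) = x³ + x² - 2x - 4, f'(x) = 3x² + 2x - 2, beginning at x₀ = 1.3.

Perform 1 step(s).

f(x) = x³ + x² - 2x - 4
f'(x) = 3x² + 2x - 2
x₀ = 1.3

Newton-Raphson formula: x_{n+1} = x_n - f(x_n)/f'(x_n)

Iteration 1:
  f(1.300000) = -2.713000
  f'(1.300000) = 5.670000
  x_1 = 1.300000 - (-2.713000)/5.670000 = 1.778483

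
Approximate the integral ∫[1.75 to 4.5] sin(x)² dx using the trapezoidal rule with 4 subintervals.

f(x) = sin(x)²
a = 1.75, b = 4.5, n = 4
h = (b - a)/n = 0.687500

Trapezoidal rule: (h/2)[f(x₀) + 2f(x₁) + 2f(x₂) + ... + f(xₙ)]

x_0 = 1.7500, f(x_0) = 0.968228, coefficient = 1
x_1 = 2.4375, f(x_1) = 0.419052, coefficient = 2
x_2 = 3.1250, f(x_2) = 0.000275, coefficient = 2
x_3 = 3.8125, f(x_3) = 0.386507, coefficient = 2
x_4 = 4.5000, f(x_4) = 0.955565, coefficient = 1

I ≈ (0.687500/2) × 3.535463 = 1.215315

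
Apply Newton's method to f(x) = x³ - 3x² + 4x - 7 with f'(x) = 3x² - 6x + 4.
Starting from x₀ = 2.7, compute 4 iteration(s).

f(x) = x³ - 3x² + 4x - 7
f'(x) = 3x² - 6x + 4
x₀ = 2.7

Newton-Raphson formula: x_{n+1} = x_n - f(x_n)/f'(x_n)

Iteration 1:
  f(2.700000) = 1.613000
  f'(2.700000) = 9.670000
  x_1 = 2.700000 - 1.613000/9.670000 = 2.533195
Iteration 2:
  f(2.533195) = 0.137260
  f'(2.533195) = 8.052065
  x_2 = 2.533195 - 0.137260/8.052065 = 2.516149
Iteration 3:
  f(2.516149) = 0.001332
  f'(2.516149) = 7.896122
  x_3 = 2.516149 - 0.001332/7.896122 = 2.515980
Iteration 4:
  f(2.515980) = 0.000000
  f'(2.515980) = 7.894588
  x_4 = 2.515980 - 0.000000/7.894588 = 2.515980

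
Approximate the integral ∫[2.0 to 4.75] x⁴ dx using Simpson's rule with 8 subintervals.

f(x) = x⁴
a = 2.0, b = 4.75, n = 8
h = (b - a)/n = 0.343750

Simpson's rule: (h/3)[f(x₀) + 4f(x₁) + 2f(x₂) + ... + f(xₙ)]

x_0 = 2.0000, f(x_0) = 16.000000, coefficient = 1
x_1 = 2.3438, f(x_1) = 30.174851, coefficient = 4
x_2 = 2.6875, f(x_2) = 52.166763, coefficient = 2
x_3 = 3.0312, f(x_3) = 84.428102, coefficient = 4
x_4 = 3.3750, f(x_4) = 129.746338, coefficient = 2
x_5 = 3.7188, f(x_5) = 191.244050, coefficient = 4
x_6 = 4.0625, f(x_6) = 272.378922, coefficient = 2
x_7 = 4.4062, f(x_7) = 376.943742, coefficient = 4
x_8 = 4.7500, f(x_8) = 509.066406, coefficient = 1

I ≈ (0.343750/3) × 4164.813431 = 477.218206
Exact value: 477.213086
Error: 0.005120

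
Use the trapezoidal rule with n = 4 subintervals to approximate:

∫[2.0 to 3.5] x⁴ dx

f(x) = x⁴
a = 2.0, b = 3.5, n = 4
h = (b - a)/n = 0.375000

Trapezoidal rule: (h/2)[f(x₀) + 2f(x₁) + 2f(x₂) + ... + f(xₙ)]

x_0 = 2.0000, f(x_0) = 16.000000, coefficient = 1
x_1 = 2.3750, f(x_1) = 31.816650, coefficient = 2
x_2 = 2.7500, f(x_2) = 57.191406, coefficient = 2
x_3 = 3.1250, f(x_3) = 95.367432, coefficient = 2
x_4 = 3.5000, f(x_4) = 150.062500, coefficient = 1

I ≈ (0.375000/2) × 534.813477 = 100.277527
Exact value: 98.643750
Error: 1.633777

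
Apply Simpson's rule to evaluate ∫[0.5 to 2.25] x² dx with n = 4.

f(x) = x²
a = 0.5, b = 2.25, n = 4
h = (b - a)/n = 0.437500

Simpson's rule: (h/3)[f(x₀) + 4f(x₁) + 2f(x₂) + ... + f(xₙ)]

x_0 = 0.5000, f(x_0) = 0.250000, coefficient = 1
x_1 = 0.9375, f(x_1) = 0.878906, coefficient = 4
x_2 = 1.3750, f(x_2) = 1.890625, coefficient = 2
x_3 = 1.8125, f(x_3) = 3.285156, coefficient = 4
x_4 = 2.2500, f(x_4) = 5.062500, coefficient = 1

I ≈ (0.437500/3) × 25.750000 = 3.755208
Exact value: 3.755208
Error: 0.000000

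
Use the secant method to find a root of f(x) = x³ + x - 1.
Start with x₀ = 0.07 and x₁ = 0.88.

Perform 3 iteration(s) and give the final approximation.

f(x) = x³ + x - 1
x₀ = 0.07, x₁ = 0.88

Secant formula: x_{n+1} = x_n - f(x_n)(x_n - x_{n-1})/(f(x_n) - f(x_{n-1}))

Iteration 1:
  f(0.070000) = -0.929657
  f(0.880000) = 0.561472
  x_2 = 0.880000 - 0.561472×(0.880000 - 0.070000)/(0.561472 - (-0.929657))
       = 0.575001
Iteration 2:
  f(0.880000) = 0.561472
  f(0.575001) = -0.234888
  x_3 = 0.575001 - (-0.234888)×(0.575001 - 0.880000)/(-0.234888 - 0.561472)
       = 0.664961
Iteration 3:
  f(0.575001) = -0.234888
  f(0.664961) = -0.041010
  x_4 = 0.664961 - (-0.041010)×(0.664961 - 0.575001)/(-0.041010 - (-0.234888))
       = 0.683990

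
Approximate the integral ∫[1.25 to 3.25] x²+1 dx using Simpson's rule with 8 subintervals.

f(x) = x²+1
a = 1.25, b = 3.25, n = 8
h = (b - a)/n = 0.250000

Simpson's rule: (h/3)[f(x₀) + 4f(x₁) + 2f(x₂) + ... + f(xₙ)]

x_0 = 1.2500, f(x_0) = 2.562500, coefficient = 1
x_1 = 1.5000, f(x_1) = 3.250000, coefficient = 4
x_2 = 1.7500, f(x_2) = 4.062500, coefficient = 2
x_3 = 2.0000, f(x_3) = 5.000000, coefficient = 4
x_4 = 2.2500, f(x_4) = 6.062500, coefficient = 2
x_5 = 2.5000, f(x_5) = 7.250000, coefficient = 4
x_6 = 2.7500, f(x_6) = 8.562500, coefficient = 2
x_7 = 3.0000, f(x_7) = 10.000000, coefficient = 4
x_8 = 3.2500, f(x_8) = 11.562500, coefficient = 1

I ≈ (0.250000/3) × 153.500000 = 12.791667
Exact value: 12.791667
Error: 0.000000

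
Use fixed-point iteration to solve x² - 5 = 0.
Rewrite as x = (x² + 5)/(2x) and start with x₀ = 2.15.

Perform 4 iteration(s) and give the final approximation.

Equation: x² - 5 = 0
Fixed-point form: x = (x² + 5)/(2x)
x₀ = 2.15

x_1 = g(2.150000) = 2.237791
x_2 = g(2.237791) = 2.236069
x_3 = g(2.236069) = 2.236068
x_4 = g(2.236068) = 2.236068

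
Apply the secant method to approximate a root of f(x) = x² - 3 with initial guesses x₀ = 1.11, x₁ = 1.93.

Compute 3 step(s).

f(x) = x² - 3
x₀ = 1.11, x₁ = 1.93

Secant formula: x_{n+1} = x_n - f(x_n)(x_n - x_{n-1})/(f(x_n) - f(x_{n-1}))

Iteration 1:
  f(1.110000) = -1.767900
  f(1.930000) = 0.724900
  x_2 = 1.930000 - 0.724900×(1.930000 - 1.110000)/(0.724900 - (-1.767900))
       = 1.691546
Iteration 2:
  f(1.930000) = 0.724900
  f(1.691546) = -0.138672
  x_3 = 1.691546 - (-0.138672)×(1.691546 - 1.930000)/(-0.138672 - 0.724900)
       = 1.729837
Iteration 3:
  f(1.691546) = -0.138672
  f(1.729837) = -0.007664
  x_4 = 1.729837 - (-0.007664)×(1.729837 - 1.691546)/(-0.007664 - (-0.138672))
       = 1.732077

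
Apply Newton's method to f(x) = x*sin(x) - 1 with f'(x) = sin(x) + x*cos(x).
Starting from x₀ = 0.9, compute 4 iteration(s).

f(x) = x*sin(x) - 1
f'(x) = sin(x) + x*cos(x)
x₀ = 0.9

Newton-Raphson formula: x_{n+1} = x_n - f(x_n)/f'(x_n)

Iteration 1:
  f(0.900000) = -0.295006
  f'(0.900000) = 1.342776
  x_1 = 0.900000 - (-0.295006)/1.342776 = 1.119698
Iteration 2:
  f(1.119698) = 0.007694
  f'(1.119698) = 1.388106
  x_2 = 1.119698 - 0.007694/1.388106 = 1.114156
Iteration 3:
  f(1.114156) = -0.000002
  f'(1.114156) = 1.388810
  x_3 = 1.114156 - (-0.000002)/1.388810 = 1.114157
Iteration 4:
  f(1.114157) = 0.000000
  f'(1.114157) = 1.388809
  x_4 = 1.114157 - 0.000000/1.388809 = 1.114157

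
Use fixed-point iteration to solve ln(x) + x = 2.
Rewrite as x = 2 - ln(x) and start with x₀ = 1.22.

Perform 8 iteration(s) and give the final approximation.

Equation: ln(x) + x = 2
Fixed-point form: x = 2 - ln(x)
x₀ = 1.22

x_1 = g(1.220000) = 1.801149
x_2 = g(1.801149) = 1.411575
x_3 = g(1.411575) = 1.655294
x_4 = g(1.655294) = 1.496021
x_5 = g(1.496021) = 1.597191
x_6 = g(1.597191) = 1.531754
x_7 = g(1.531754) = 1.573587
x_8 = g(1.573587) = 1.546642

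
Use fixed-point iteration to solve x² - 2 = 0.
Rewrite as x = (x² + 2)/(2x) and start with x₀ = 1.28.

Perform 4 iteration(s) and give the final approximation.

Equation: x² - 2 = 0
Fixed-point form: x = (x² + 2)/(2x)
x₀ = 1.28

x_1 = g(1.280000) = 1.421250
x_2 = g(1.421250) = 1.414231
x_3 = g(1.414231) = 1.414214
x_4 = g(1.414214) = 1.414214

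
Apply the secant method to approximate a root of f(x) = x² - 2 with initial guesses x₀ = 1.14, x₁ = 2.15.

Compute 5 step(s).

f(x) = x² - 2
x₀ = 1.14, x₁ = 2.15

Secant formula: x_{n+1} = x_n - f(x_n)(x_n - x_{n-1})/(f(x_n) - f(x_{n-1}))

Iteration 1:
  f(1.140000) = -0.700400
  f(2.150000) = 2.622500
  x_2 = 2.150000 - 2.622500×(2.150000 - 1.140000)/(2.622500 - (-0.700400))
       = 1.352888
Iteration 2:
  f(2.150000) = 2.622500
  f(1.352888) = -0.169695
  x_3 = 1.352888 - (-0.169695)×(1.352888 - 2.150000)/(-0.169695 - 2.622500)
       = 1.401332
Iteration 3:
  f(1.352888) = -0.169695
  f(1.401332) = -0.036269
  x_4 = 1.401332 - (-0.036269)×(1.401332 - 1.352888)/(-0.036269 - (-0.169695))
       = 1.414500
Iteration 4:
  f(1.401332) = -0.036269
  f(1.414500) = 0.000811
  x_5 = 1.414500 - 0.000811×(1.414500 - 1.401332)/(0.000811 - (-0.036269))
       = 1.414212
Iteration 5:
  f(1.414500) = 0.000811
  f(1.414212) = -0.000004
  x_6 = 1.414212 - (-0.000004)×(1.414212 - 1.414500)/(-0.000004 - 0.000811)
       = 1.414214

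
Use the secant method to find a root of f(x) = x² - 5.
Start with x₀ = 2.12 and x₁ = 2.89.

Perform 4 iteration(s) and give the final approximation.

f(x) = x² - 5
x₀ = 2.12, x₁ = 2.89

Secant formula: x_{n+1} = x_n - f(x_n)(x_n - x_{n-1})/(f(x_n) - f(x_{n-1}))

Iteration 1:
  f(2.120000) = -0.505600
  f(2.890000) = 3.352100
  x_2 = 2.890000 - 3.352100×(2.890000 - 2.120000)/(3.352100 - (-0.505600))
       = 2.220918
Iteration 2:
  f(2.890000) = 3.352100
  f(2.220918) = -0.067523
  x_3 = 2.220918 - (-0.067523)×(2.220918 - 2.890000)/(-0.067523 - 3.352100)
       = 2.234130
Iteration 3:
  f(2.220918) = -0.067523
  f(2.234130) = -0.008665
  x_4 = 2.234130 - (-0.008665)×(2.234130 - 2.220918)/(-0.008665 - (-0.067523))
       = 2.236075
Iteration 4:
  f(2.234130) = -0.008665
  f(2.236075) = 0.000029
  x_5 = 2.236075 - 0.000029×(2.236075 - 2.234130)/(0.000029 - (-0.008665))
       = 2.236068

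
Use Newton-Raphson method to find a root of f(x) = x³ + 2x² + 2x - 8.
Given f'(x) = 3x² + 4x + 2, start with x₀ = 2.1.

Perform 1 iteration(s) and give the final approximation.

f(x) = x³ + 2x² + 2x - 8
f'(x) = 3x² + 4x + 2
x₀ = 2.1

Newton-Raphson formula: x_{n+1} = x_n - f(x_n)/f'(x_n)

Iteration 1:
  f(2.100000) = 14.281000
  f'(2.100000) = 23.630000
  x_1 = 2.100000 - 14.281000/23.630000 = 1.495641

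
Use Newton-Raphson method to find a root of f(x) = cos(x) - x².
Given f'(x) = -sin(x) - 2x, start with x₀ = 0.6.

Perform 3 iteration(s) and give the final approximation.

f(x) = cos(x) - x²
f'(x) = -sin(x) - 2x
x₀ = 0.6

Newton-Raphson formula: x_{n+1} = x_n - f(x_n)/f'(x_n)

Iteration 1:
  f(0.600000) = 0.465336
  f'(0.600000) = -1.764642
  x_1 = 0.600000 - 0.465336/(-1.764642) = 0.863700
Iteration 2:
  f(0.863700) = -0.096348
  f'(0.863700) = -2.487650
  x_2 = 0.863700 - (-0.096348)/(-2.487650) = 0.824969
Iteration 3:
  f(0.824969) = -0.001995
  f'(0.824969) = -2.384465
  x_3 = 0.824969 - (-0.001995)/(-2.384465) = 0.824133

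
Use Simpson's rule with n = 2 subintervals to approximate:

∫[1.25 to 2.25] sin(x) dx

f(x) = sin(x)
a = 1.25, b = 2.25, n = 2
h = (b - a)/n = 0.500000

Simpson's rule: (h/3)[f(x₀) + 4f(x₁) + 2f(x₂) + ... + f(xₙ)]

x_0 = 1.2500, f(x_0) = 0.948985, coefficient = 1
x_1 = 1.7500, f(x_1) = 0.983986, coefficient = 4
x_2 = 2.2500, f(x_2) = 0.778073, coefficient = 1

I ≈ (0.500000/3) × 5.663002 = 0.943834
Exact value: 0.943496
Error: 0.000338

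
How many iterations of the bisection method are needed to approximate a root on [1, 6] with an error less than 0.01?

We need (b-a)/2^n ≤ 0.01
(6 - 1)/2^n ≤ 0.01
5/2^n ≤ 0.01
2^n ≥ 500
n ≥ log₂(500) = 8.97
n ≥ 9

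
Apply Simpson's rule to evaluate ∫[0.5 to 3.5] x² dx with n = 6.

f(x) = x²
a = 0.5, b = 3.5, n = 6
h = (b - a)/n = 0.500000

Simpson's rule: (h/3)[f(x₀) + 4f(x₁) + 2f(x₂) + ... + f(xₙ)]

x_0 = 0.5000, f(x_0) = 0.250000, coefficient = 1
x_1 = 1.0000, f(x_1) = 1.000000, coefficient = 4
x_2 = 1.5000, f(x_2) = 2.250000, coefficient = 2
x_3 = 2.0000, f(x_3) = 4.000000, coefficient = 4
x_4 = 2.5000, f(x_4) = 6.250000, coefficient = 2
x_5 = 3.0000, f(x_5) = 9.000000, coefficient = 4
x_6 = 3.5000, f(x_6) = 12.250000, coefficient = 1

I ≈ (0.500000/3) × 85.500000 = 14.250000
Exact value: 14.250000
Error: 0.000000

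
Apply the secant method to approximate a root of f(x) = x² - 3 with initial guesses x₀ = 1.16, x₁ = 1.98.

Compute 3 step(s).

f(x) = x² - 3
x₀ = 1.16, x₁ = 1.98

Secant formula: x_{n+1} = x_n - f(x_n)(x_n - x_{n-1})/(f(x_n) - f(x_{n-1}))

Iteration 1:
  f(1.160000) = -1.654400
  f(1.980000) = 0.920400
  x_2 = 1.980000 - 0.920400×(1.980000 - 1.160000)/(0.920400 - (-1.654400))
       = 1.686879
Iteration 2:
  f(1.980000) = 0.920400
  f(1.686879) = -0.154439
  x_3 = 1.686879 - (-0.154439)×(1.686879 - 1.980000)/(-0.154439 - 0.920400)
       = 1.728996
Iteration 3:
  f(1.686879) = -0.154439
  f(1.728996) = -0.010572
  x_4 = 1.728996 - (-0.010572)×(1.728996 - 1.686879)/(-0.010572 - (-0.154439))
       = 1.732091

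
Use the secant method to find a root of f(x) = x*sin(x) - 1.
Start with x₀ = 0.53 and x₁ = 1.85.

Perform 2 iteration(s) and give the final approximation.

f(x) = x*sin(x) - 1
x₀ = 0.53, x₁ = 1.85

Secant formula: x_{n+1} = x_n - f(x_n)(x_n - x_{n-1})/(f(x_n) - f(x_{n-1}))

Iteration 1:
  f(0.530000) = -0.732067
  f(1.850000) = 0.778359
  x_2 = 1.850000 - 0.778359×(1.850000 - 0.530000)/(0.778359 - (-0.732067))
       = 1.169772
Iteration 2:
  f(1.850000) = 0.778359
  f(1.169772) = 0.076964
  x_3 = 1.169772 - 0.076964×(1.169772 - 1.850000)/(0.076964 - 0.778359)
       = 1.095130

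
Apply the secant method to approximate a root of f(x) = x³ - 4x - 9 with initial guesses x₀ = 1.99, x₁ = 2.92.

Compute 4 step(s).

f(x) = x³ - 4x - 9
x₀ = 1.99, x₁ = 2.92

Secant formula: x_{n+1} = x_n - f(x_n)(x_n - x_{n-1})/(f(x_n) - f(x_{n-1}))

Iteration 1:
  f(1.990000) = -9.079401
  f(2.920000) = 4.217088
  x_2 = 2.920000 - 4.217088×(2.920000 - 1.990000)/(4.217088 - (-9.079401))
       = 2.625043
Iteration 2:
  f(2.920000) = 4.217088
  f(2.625043) = -1.411392
  x_3 = 2.625043 - (-1.411392)×(2.625043 - 2.920000)/(-1.411392 - 4.217088)
       = 2.699006
Iteration 3:
  f(2.625043) = -1.411392
  f(2.699006) = -0.134752
  x_4 = 2.699006 - (-0.134752)×(2.699006 - 2.625043)/(-0.134752 - (-1.411392))
       = 2.706813
Iteration 4:
  f(2.699006) = -0.134752
  f(2.706813) = 0.005127
  x_5 = 2.706813 - 0.005127×(2.706813 - 2.699006)/(0.005127 - (-0.134752))
       = 2.706527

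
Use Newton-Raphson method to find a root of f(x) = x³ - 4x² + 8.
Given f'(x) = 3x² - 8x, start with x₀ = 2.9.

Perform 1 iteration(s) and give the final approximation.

f(x) = x³ - 4x² + 8
f'(x) = 3x² - 8x
x₀ = 2.9

Newton-Raphson formula: x_{n+1} = x_n - f(x_n)/f'(x_n)

Iteration 1:
  f(2.900000) = -1.251000
  f'(2.900000) = 2.030000
  x_1 = 2.900000 - (-1.251000)/2.030000 = 3.516256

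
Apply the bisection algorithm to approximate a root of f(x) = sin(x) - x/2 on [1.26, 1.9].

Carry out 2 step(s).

f(x) = sin(x) - x/2
Initial interval: [1.26, 1.9]

Iteration 1:
  c_1 = (1.260000 + 1.900000)/2 = 1.580000
  f(c_1) = f(1.580000) = 0.209958
  f(a) × f(c) ≥ 0, new interval: [1.580000, 1.900000]
Iteration 2:
  c_2 = (1.580000 + 1.900000)/2 = 1.740000
  f(c_2) = f(1.740000) = 0.115719
  f(a) × f(c) ≥ 0, new interval: [1.740000, 1.900000]

After 2 iteration(s), the approximation is c_2 = 1.740000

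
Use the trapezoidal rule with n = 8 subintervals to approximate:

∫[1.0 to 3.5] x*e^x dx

f(x) = x*e^x
a = 1.0, b = 3.5, n = 8
h = (b - a)/n = 0.312500

Trapezoidal rule: (h/2)[f(x₀) + 2f(x₁) + 2f(x₂) + ... + f(xₙ)]

x_0 = 1.0000, f(x_0) = 2.718282, coefficient = 1
x_1 = 1.3125, f(x_1) = 4.876529, coefficient = 2
x_2 = 1.6250, f(x_2) = 8.252431, coefficient = 2
x_3 = 1.9375, f(x_3) = 13.448916, coefficient = 2
x_4 = 2.2500, f(x_4) = 21.347406, coefficient = 2
x_5 = 2.5625, f(x_5) = 33.231006, coefficient = 2
x_6 = 2.8750, f(x_6) = 50.960594, coefficient = 2
x_7 = 3.1875, f(x_7) = 77.226056, coefficient = 2
x_8 = 3.5000, f(x_8) = 115.904082, coefficient = 1

I ≈ (0.312500/2) × 537.308238 = 83.954412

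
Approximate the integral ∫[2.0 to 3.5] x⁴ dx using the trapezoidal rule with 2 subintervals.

f(x) = x⁴
a = 2.0, b = 3.5, n = 2
h = (b - a)/n = 0.750000

Trapezoidal rule: (h/2)[f(x₀) + 2f(x₁) + 2f(x₂) + ... + f(xₙ)]

x_0 = 2.0000, f(x_0) = 16.000000, coefficient = 1
x_1 = 2.7500, f(x_1) = 57.191406, coefficient = 2
x_2 = 3.5000, f(x_2) = 150.062500, coefficient = 1

I ≈ (0.750000/2) × 280.445312 = 105.166992
Exact value: 98.643750
Error: 6.523242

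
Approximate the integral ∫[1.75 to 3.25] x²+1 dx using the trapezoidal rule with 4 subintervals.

f(x) = x²+1
a = 1.75, b = 3.25, n = 4
h = (b - a)/n = 0.375000

Trapezoidal rule: (h/2)[f(x₀) + 2f(x₁) + 2f(x₂) + ... + f(xₙ)]

x_0 = 1.7500, f(x_0) = 4.062500, coefficient = 1
x_1 = 2.1250, f(x_1) = 5.515625, coefficient = 2
x_2 = 2.5000, f(x_2) = 7.250000, coefficient = 2
x_3 = 2.8750, f(x_3) = 9.265625, coefficient = 2
x_4 = 3.2500, f(x_4) = 11.562500, coefficient = 1

I ≈ (0.375000/2) × 59.687500 = 11.191406
Exact value: 11.156250
Error: 0.035156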